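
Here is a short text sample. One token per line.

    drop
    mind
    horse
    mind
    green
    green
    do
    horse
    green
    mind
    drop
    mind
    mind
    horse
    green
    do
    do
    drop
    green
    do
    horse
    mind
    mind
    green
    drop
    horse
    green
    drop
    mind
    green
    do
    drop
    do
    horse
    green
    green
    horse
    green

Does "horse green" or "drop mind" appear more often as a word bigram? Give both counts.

"horse green": 5 occurrences
"drop mind": 3 occurrences

"horse green" (5 vs 3)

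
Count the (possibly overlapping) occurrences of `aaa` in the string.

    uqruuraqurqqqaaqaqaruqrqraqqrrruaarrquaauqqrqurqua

0

Sliding a length-3 window over the 50 characters (48 positions):
  (no match at any position)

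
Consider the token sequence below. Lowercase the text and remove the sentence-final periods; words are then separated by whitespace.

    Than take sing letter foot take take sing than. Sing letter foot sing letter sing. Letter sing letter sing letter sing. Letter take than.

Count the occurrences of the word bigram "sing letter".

Scanning the 23 overlapping bigram windows for "sing letter":
  position 3–4: sing letter
  position 10–11: sing letter
  position 13–14: sing letter
  position 15–16: sing letter
  position 17–18: sing letter
  position 19–20: sing letter
  position 21–22: sing letter

7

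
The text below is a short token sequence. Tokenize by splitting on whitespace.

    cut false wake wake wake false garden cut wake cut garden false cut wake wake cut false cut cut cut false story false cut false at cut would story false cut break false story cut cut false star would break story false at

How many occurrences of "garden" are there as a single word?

Scanning the 43 tokens for "garden":
  position 7: garden
  position 11: garden

2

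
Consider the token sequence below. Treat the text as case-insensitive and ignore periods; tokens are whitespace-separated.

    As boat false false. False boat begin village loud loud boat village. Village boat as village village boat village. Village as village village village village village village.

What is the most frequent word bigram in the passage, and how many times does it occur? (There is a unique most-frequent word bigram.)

Bigram frequencies (highest first):
  village village: 8
  false false: 2
  boat village: 2
  village boat: 2
  as village: 2
  as boat: 1
  … (9 more, each ≤ 1)

"village village", 8 times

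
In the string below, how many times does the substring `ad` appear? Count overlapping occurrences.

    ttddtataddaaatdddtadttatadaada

4

Sliding a length-2 window over the 30 characters (29 positions):
  position 8–9: ad
  position 19–20: ad
  position 25–26: ad
  position 28–29: ad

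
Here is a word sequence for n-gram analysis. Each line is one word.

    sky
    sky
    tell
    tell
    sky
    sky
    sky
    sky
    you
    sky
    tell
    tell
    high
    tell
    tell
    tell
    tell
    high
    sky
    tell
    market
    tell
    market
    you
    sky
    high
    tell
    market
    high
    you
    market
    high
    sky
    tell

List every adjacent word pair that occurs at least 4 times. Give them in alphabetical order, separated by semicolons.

Bigram counts meeting the condition (at least 4 times):
  sky sky: 4
  sky tell: 4
  tell tell: 5

sky sky; sky tell; tell tell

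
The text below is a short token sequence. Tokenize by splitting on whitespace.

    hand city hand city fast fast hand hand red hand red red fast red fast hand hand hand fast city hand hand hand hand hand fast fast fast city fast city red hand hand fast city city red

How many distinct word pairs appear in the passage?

15

38 tokens → 37 bigram windows in total.
Repeated bigrams (each contributes count−1 duplicates):
  hand hand: 8
  fast city: 4
  fast fast: 3
  hand fast: 3
  city fast: 2
  city hand: 2
  city red: 2
  fast hand: 2
  … (4 more repeated)
22 duplicate windows → 37 − 22 = 15 distinct.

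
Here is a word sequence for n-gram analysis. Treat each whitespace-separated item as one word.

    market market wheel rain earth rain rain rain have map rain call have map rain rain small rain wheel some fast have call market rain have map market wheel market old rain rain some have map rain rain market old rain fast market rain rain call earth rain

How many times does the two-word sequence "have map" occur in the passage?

4

Scanning the 47 overlapping bigram windows for "have map":
  position 9–10: have map
  position 13–14: have map
  position 26–27: have map
  position 35–36: have map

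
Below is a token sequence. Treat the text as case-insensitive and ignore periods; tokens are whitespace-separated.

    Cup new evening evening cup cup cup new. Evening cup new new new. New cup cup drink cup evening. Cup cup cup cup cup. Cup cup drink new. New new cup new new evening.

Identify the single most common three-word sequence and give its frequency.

"cup cup cup", 6 times

Trigram frequencies (highest first):
  cup cup cup: 6
  new new new: 3
  cup new evening: 2
  evening cup cup: 2
  cup new new: 2
  new new cup: 2
  … (14 more, each ≤ 2)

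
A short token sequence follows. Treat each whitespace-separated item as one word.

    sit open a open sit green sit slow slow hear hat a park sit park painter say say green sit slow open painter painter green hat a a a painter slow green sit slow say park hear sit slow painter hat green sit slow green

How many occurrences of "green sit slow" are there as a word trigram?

4

Scanning the 43 overlapping trigram windows for "green sit slow":
  position 6–8: green sit slow
  position 19–21: green sit slow
  position 32–34: green sit slow
  position 42–44: green sit slow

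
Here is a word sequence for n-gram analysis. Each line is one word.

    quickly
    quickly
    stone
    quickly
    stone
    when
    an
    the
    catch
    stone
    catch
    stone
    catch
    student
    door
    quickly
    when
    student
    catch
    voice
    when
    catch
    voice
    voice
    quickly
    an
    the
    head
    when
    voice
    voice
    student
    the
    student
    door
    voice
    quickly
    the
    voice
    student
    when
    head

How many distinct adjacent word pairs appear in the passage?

42 tokens → 41 bigram windows in total.
Repeated bigrams (each contributes count−1 duplicates):
  an the: 2
  catch stone: 2
  catch voice: 2
  quickly stone: 2
  stone catch: 2
  student door: 2
  voice quickly: 2
  voice student: 2
  … (1 more repeated)
9 duplicate windows → 41 − 9 = 32 distinct.

32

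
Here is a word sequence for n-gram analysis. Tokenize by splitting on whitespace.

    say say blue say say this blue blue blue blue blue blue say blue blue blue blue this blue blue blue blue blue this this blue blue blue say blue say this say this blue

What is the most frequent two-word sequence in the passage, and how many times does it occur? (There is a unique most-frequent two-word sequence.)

"blue blue", 14 times

Bigram frequencies (highest first):
  blue blue: 14
  blue say: 4
  this blue: 4
  say blue: 3
  say this: 3
  say say: 2
  … (3 more, each ≤ 2)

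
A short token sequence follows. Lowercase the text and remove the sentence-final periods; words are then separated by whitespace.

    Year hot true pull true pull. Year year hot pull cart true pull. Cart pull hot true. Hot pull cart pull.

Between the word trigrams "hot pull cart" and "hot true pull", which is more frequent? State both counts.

"hot pull cart" (2 vs 1)

"hot pull cart": 2 occurrences
"hot true pull": 1 occurrence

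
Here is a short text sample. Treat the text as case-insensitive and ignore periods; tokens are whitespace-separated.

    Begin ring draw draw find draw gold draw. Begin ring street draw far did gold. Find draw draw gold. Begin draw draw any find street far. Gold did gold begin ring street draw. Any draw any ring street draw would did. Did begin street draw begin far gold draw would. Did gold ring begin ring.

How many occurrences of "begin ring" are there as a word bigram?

Scanning the 54 overlapping bigram windows for "begin ring":
  position 1–2: begin ring
  position 9–10: begin ring
  position 30–31: begin ring
  position 54–55: begin ring

4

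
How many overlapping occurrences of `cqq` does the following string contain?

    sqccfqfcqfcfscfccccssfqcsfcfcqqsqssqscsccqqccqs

2

Sliding a length-3 window over the 47 characters (45 positions):
  position 29–31: cqq
  position 41–43: cqq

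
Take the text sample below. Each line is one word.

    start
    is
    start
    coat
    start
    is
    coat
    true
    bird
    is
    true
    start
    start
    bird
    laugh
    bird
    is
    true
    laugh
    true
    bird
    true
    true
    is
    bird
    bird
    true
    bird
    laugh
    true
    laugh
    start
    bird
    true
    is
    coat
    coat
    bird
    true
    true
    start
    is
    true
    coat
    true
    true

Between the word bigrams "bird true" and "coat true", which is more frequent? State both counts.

"bird true": 4 occurrences
"coat true": 2 occurrences

"bird true" (4 vs 2)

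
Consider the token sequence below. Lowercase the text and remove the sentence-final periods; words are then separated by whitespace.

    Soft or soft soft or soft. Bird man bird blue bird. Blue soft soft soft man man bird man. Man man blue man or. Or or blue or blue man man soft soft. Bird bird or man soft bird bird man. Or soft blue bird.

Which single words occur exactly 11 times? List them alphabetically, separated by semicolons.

man; soft

Unigram counts meeting the condition (exactly 11 times):
  man: 11
  soft: 11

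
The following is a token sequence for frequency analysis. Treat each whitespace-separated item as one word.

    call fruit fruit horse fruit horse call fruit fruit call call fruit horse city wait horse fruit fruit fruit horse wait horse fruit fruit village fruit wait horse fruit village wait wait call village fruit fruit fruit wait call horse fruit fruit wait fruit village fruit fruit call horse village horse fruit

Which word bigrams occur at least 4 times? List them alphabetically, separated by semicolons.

fruit fruit; fruit horse; horse fruit

Bigram counts meeting the condition (at least 4 times):
  fruit fruit: 9
  fruit horse: 4
  horse fruit: 6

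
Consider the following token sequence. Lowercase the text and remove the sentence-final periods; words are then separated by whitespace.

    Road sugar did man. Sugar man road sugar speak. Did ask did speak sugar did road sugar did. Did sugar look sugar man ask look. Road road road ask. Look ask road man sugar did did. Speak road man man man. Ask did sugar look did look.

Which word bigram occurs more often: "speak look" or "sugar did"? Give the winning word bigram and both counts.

"speak look": 0 occurrences
"sugar did": 4 occurrences

"sugar did" (4 vs 0)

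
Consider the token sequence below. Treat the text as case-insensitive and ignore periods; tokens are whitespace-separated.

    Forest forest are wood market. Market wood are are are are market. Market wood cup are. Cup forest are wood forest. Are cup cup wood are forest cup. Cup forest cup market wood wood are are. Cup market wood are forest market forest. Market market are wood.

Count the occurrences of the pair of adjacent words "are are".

Scanning the 46 overlapping bigram windows for "are are":
  position 8–9: are are
  position 9–10: are are
  position 10–11: are are
  position 35–36: are are

4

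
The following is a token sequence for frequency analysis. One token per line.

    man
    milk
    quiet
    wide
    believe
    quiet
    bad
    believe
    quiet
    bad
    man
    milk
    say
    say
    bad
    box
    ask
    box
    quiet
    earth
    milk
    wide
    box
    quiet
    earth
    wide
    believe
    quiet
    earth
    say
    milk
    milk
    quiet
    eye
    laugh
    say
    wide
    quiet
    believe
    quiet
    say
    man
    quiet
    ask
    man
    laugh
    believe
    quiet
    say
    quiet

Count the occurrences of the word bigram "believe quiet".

Scanning the 49 overlapping bigram windows for "believe quiet":
  position 5–6: believe quiet
  position 8–9: believe quiet
  position 27–28: believe quiet
  position 39–40: believe quiet
  position 47–48: believe quiet

5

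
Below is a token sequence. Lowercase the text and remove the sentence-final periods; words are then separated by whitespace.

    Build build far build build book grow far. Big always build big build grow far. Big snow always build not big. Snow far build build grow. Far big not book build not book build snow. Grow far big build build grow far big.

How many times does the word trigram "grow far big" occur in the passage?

Scanning the 41 overlapping trigram windows for "grow far big":
  position 7–9: grow far big
  position 14–16: grow far big
  position 26–28: grow far big
  position 36–38: grow far big
  position 41–43: grow far big

5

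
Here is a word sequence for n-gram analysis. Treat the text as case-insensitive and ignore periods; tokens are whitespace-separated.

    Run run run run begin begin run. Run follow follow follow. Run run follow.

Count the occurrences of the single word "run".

8

Scanning the 14 tokens for "run":
  position 1: run
  position 2: run
  position 3: run
  position 4: run
  position 7: run
  position 8: run
  position 12: run
  position 13: run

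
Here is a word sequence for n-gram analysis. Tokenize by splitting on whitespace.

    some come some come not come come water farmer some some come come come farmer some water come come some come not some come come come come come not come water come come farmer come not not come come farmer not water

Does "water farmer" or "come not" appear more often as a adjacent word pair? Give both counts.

"come not" (4 vs 1)

"water farmer": 1 occurrence
"come not": 4 occurrences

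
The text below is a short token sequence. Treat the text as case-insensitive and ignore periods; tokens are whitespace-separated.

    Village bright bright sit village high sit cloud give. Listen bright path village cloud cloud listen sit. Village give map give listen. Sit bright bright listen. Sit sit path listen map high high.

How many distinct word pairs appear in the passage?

27

33 tokens → 32 bigram windows in total.
Repeated bigrams (each contributes count−1 duplicates):
  listen sit: 3
  bright bright: 2
  give listen: 2
  sit village: 2
5 duplicate windows → 32 − 5 = 27 distinct.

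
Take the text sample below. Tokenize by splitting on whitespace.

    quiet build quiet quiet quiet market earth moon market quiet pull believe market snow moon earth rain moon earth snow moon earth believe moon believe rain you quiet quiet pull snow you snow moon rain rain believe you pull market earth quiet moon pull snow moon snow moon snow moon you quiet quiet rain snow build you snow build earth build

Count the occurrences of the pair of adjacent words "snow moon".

Scanning the 60 overlapping bigram windows for "snow moon":
  position 14–15: snow moon
  position 20–21: snow moon
  position 33–34: snow moon
  position 45–46: snow moon
  position 47–48: snow moon
  position 49–50: snow moon

6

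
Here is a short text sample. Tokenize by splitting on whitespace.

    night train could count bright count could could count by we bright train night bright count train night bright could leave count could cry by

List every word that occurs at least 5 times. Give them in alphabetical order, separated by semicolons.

Unigram counts meeting the condition (at least 5 times):
  could: 5
  count: 5

could; count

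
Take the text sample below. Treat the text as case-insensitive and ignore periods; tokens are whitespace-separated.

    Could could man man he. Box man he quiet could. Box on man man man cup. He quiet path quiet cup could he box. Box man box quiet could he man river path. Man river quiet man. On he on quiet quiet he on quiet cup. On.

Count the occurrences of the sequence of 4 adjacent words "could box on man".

Scanning the 44 overlapping 4-gram windows for "could box on man":
  position 10–13: could box on man

1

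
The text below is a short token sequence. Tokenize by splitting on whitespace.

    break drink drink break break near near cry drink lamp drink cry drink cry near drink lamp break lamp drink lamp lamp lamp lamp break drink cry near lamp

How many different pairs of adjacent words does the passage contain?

17

29 tokens → 28 bigram windows in total.
Repeated bigrams (each contributes count−1 duplicates):
  drink cry: 3
  drink lamp: 3
  lamp lamp: 3
  break drink: 2
  cry drink: 2
  cry near: 2
  lamp break: 2
  lamp drink: 2
11 duplicate windows → 28 − 11 = 17 distinct.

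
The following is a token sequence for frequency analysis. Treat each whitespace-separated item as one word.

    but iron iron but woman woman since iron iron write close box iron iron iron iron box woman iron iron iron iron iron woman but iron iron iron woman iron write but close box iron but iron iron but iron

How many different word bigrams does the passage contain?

18

40 tokens → 39 bigram windows in total.
Repeated bigrams (each contributes count−1 duplicates):
  iron iron: 12
  but iron: 4
  iron but: 3
  box iron: 2
  close box: 2
  iron woman: 2
  iron write: 2
  woman iron: 2
21 duplicate windows → 39 − 21 = 18 distinct.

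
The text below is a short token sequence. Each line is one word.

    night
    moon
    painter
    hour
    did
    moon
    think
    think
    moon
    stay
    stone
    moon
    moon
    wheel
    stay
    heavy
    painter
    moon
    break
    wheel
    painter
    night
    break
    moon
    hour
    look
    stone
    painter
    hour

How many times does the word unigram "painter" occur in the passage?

4

Scanning the 29 tokens for "painter":
  position 3: painter
  position 17: painter
  position 21: painter
  position 28: painter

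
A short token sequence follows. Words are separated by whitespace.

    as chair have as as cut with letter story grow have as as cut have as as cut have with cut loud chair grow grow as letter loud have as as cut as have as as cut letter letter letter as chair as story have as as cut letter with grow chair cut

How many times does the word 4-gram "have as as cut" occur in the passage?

6

Scanning the 50 overlapping 4-gram windows for "have as as cut":
  position 3–6: have as as cut
  position 11–14: have as as cut
  position 15–18: have as as cut
  position 29–32: have as as cut
  position 34–37: have as as cut
  position 45–48: have as as cut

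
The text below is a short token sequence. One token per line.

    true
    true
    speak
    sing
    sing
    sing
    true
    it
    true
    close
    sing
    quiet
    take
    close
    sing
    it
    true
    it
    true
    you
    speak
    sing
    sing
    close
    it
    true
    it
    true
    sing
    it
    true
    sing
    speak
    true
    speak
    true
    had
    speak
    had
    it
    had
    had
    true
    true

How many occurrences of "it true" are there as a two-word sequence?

6

Scanning the 43 overlapping bigram windows for "it true":
  position 8–9: it true
  position 16–17: it true
  position 18–19: it true
  position 25–26: it true
  position 27–28: it true
  position 30–31: it true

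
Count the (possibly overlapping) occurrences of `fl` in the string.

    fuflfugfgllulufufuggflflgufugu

3

Sliding a length-2 window over the 30 characters (29 positions):
  position 3–4: fl
  position 21–22: fl
  position 23–24: fl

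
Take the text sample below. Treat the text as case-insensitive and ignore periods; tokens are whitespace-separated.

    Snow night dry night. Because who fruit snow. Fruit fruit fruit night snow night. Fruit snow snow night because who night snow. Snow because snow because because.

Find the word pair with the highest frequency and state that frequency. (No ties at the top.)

Bigram frequencies (highest first):
  snow night: 3
  night because: 2
  because who: 2
  fruit snow: 2
  fruit fruit: 2
  night snow: 2
  … (11 more, each ≤ 2)

"snow night", 3 times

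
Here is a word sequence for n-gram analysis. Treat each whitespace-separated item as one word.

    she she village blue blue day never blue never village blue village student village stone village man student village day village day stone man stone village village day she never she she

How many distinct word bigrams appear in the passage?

25

32 tokens → 31 bigram windows in total.
Repeated bigrams (each contributes count−1 duplicates):
  village day: 3
  she she: 2
  stone village: 2
  student village: 2
  village blue: 2
6 duplicate windows → 31 − 6 = 25 distinct.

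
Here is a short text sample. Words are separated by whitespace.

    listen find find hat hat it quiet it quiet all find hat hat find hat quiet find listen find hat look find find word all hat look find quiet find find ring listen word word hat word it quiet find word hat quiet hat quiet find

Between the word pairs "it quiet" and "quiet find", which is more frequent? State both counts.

"quiet find" (4 vs 3)

"it quiet": 3 occurrences
"quiet find": 4 occurrences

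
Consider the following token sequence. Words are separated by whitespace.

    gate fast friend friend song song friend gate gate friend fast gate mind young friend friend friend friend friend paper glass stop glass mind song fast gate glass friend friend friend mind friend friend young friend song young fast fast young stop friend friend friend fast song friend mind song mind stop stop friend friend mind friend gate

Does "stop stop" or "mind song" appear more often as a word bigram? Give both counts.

"stop stop": 1 occurrence
"mind song": 2 occurrences

"mind song" (2 vs 1)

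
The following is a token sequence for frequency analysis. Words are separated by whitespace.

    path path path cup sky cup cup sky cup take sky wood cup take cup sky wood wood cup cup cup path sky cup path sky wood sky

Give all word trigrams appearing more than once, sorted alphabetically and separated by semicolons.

cup path sky; cup sky cup

Trigram counts meeting the condition (more than once):
  cup path sky: 2
  cup sky cup: 2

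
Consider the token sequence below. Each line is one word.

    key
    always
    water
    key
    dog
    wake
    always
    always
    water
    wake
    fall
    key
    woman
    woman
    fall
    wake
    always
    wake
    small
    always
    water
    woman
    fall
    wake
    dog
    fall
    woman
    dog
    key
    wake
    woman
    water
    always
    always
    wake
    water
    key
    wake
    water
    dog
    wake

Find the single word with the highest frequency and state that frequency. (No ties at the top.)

Unigram frequencies (highest first):
  wake: 9
  always: 7
  water: 6
  key: 5
  woman: 5
  dog: 4
  … (2 more, each ≤ 4)

"wake", 9 times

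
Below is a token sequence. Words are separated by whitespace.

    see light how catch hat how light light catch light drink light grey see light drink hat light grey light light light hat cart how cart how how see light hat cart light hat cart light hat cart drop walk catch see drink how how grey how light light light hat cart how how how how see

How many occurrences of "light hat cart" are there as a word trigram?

Scanning the 55 overlapping trigram windows for "light hat cart":
  position 22–24: light hat cart
  position 30–32: light hat cart
  position 33–35: light hat cart
  position 36–38: light hat cart
  position 50–52: light hat cart

5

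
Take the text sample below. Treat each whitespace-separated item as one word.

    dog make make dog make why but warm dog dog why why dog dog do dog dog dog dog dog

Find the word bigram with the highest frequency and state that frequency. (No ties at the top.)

Bigram frequencies (highest first):
  dog dog: 6
  dog make: 2
  make make: 1
  make dog: 1
  make why: 1
  why but: 1
  … (7 more, each ≤ 1)

"dog dog", 6 times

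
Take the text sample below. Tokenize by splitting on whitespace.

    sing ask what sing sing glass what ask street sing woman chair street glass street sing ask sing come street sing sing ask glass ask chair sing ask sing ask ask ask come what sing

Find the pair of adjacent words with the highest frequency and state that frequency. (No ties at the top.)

Bigram frequencies (highest first):
  sing ask: 5
  street sing: 3
  what sing: 2
  sing sing: 2
  ask sing: 2
  ask ask: 2
  … (18 more, each ≤ 1)

"sing ask", 5 times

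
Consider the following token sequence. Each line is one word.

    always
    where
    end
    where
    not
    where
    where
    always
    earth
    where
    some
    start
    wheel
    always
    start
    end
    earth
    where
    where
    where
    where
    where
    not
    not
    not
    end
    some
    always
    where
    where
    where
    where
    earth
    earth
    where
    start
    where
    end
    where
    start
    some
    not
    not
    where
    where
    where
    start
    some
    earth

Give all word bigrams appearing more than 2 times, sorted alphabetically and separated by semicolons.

earth where; not not; where start; where where

Bigram counts meeting the condition (more than 2 times):
  earth where: 3
  not not: 3
  where start: 3
  where where: 10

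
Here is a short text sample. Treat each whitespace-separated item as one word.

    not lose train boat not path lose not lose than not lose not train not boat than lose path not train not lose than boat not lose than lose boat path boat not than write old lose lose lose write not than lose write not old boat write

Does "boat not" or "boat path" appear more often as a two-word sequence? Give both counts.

"boat not" (3 vs 1)

"boat not": 3 occurrences
"boat path": 1 occurrence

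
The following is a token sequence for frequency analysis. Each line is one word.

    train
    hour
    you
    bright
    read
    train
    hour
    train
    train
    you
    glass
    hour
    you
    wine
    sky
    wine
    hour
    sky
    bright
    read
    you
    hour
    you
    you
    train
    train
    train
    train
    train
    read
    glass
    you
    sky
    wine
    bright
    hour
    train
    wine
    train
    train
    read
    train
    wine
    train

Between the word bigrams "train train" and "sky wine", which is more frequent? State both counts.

"train train" (6 vs 2)

"train train": 6 occurrences
"sky wine": 2 occurrences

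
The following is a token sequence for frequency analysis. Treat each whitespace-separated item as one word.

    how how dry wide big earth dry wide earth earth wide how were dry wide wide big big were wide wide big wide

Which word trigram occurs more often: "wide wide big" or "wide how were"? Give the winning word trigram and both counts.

"wide wide big": 2 occurrences
"wide how were": 1 occurrence

"wide wide big" (2 vs 1)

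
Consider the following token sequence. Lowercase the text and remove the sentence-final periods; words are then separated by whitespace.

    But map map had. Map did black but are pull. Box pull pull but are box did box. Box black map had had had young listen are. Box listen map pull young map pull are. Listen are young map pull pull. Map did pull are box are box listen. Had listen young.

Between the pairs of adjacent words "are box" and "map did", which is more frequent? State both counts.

"are box" (4 vs 2)

"are box": 4 occurrences
"map did": 2 occurrences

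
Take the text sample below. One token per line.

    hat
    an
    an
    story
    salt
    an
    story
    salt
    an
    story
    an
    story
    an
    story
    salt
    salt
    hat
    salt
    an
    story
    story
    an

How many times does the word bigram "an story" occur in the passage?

6

Scanning the 21 overlapping bigram windows for "an story":
  position 3–4: an story
  position 6–7: an story
  position 9–10: an story
  position 11–12: an story
  position 13–14: an story
  position 19–20: an story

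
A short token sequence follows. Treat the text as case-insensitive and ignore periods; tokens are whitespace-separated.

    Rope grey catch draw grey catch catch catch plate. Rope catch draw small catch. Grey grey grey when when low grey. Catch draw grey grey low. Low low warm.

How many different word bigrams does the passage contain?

19

29 tokens → 28 bigram windows in total.
Repeated bigrams (each contributes count−1 duplicates):
  catch draw: 3
  grey catch: 3
  grey grey: 3
  catch catch: 2
  draw grey: 2
  low low: 2
9 duplicate windows → 28 − 9 = 19 distinct.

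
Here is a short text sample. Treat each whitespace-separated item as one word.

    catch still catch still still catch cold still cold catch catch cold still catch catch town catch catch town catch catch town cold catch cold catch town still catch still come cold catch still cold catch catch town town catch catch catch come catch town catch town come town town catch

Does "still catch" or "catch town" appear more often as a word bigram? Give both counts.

"catch town" (7 vs 4)

"still catch": 4 occurrences
"catch town": 7 occurrences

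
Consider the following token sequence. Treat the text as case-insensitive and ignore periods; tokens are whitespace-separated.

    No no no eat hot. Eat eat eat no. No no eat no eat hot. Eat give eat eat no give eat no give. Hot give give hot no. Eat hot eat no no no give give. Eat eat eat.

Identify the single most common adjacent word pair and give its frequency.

"no no", 6 times

Bigram frequencies (highest first):
  no no: 6
  eat eat: 5
  eat no: 5
  no eat: 4
  eat hot: 3
  hot eat: 3
  … (7 more, each ≤ 3)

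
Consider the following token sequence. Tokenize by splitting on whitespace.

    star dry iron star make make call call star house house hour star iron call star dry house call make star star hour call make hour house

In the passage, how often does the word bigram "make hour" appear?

Scanning the 26 overlapping bigram windows for "make hour":
  position 25–26: make hour

1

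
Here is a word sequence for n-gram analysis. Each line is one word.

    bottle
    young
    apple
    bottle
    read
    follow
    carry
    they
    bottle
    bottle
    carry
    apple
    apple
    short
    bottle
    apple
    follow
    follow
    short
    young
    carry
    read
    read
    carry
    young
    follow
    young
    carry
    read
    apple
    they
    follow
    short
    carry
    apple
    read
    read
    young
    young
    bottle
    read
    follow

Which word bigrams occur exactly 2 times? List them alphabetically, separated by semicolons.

bottle read; carry apple; carry read; follow short; read follow; read read; young carry

Bigram counts meeting the condition (exactly 2 times):
  bottle read: 2
  carry apple: 2
  carry read: 2
  follow short: 2
  read follow: 2
  read read: 2
  young carry: 2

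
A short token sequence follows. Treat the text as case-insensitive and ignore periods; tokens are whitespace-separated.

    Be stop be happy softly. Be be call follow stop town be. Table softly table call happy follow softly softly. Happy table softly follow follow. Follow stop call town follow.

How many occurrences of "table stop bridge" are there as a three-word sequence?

Scanning the 28 overlapping trigram windows for "table stop bridge":
  (none found)

0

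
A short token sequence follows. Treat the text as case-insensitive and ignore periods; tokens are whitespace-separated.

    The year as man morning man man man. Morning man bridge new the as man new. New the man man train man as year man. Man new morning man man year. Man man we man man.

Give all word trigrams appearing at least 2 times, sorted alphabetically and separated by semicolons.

Trigram counts meeting the condition (at least 2 times):
  man morning man: 2
  morning man man: 2
  year man man: 2

man morning man; morning man man; year man man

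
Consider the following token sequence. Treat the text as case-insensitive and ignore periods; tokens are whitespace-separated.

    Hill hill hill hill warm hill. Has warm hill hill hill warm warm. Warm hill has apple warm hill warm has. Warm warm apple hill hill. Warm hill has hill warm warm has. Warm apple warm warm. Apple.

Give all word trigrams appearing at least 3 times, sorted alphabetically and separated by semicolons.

Trigram counts meeting the condition (at least 3 times):
  hill hill hill: 3
  hill hill warm: 3
  warm hill has: 3

hill hill hill; hill hill warm; warm hill has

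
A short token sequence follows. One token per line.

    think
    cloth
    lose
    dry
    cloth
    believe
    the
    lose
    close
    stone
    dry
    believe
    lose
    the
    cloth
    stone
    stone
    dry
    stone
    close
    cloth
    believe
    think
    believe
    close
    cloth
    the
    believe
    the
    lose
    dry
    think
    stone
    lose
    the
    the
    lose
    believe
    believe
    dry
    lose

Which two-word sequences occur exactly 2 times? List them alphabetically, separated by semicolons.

Bigram counts meeting the condition (exactly 2 times):
  believe the: 2
  close cloth: 2
  cloth believe: 2
  lose dry: 2
  lose the: 2
  stone dry: 2

believe the; close cloth; cloth believe; lose dry; lose the; stone dry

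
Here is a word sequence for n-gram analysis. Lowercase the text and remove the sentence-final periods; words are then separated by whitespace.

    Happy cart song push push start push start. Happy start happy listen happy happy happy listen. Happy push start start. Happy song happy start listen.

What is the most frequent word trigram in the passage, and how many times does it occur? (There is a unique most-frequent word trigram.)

"happy listen happy", 2 times

Trigram frequencies (highest first):
  happy listen happy: 2
  happy cart song: 1
  cart song push: 1
  song push push: 1
  push push start: 1
  push start push: 1
  … (16 more, each ≤ 1)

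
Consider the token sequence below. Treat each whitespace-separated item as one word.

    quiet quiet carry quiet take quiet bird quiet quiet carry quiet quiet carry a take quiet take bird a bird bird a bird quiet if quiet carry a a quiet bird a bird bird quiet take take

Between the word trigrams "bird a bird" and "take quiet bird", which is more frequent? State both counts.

"bird a bird" (3 vs 1)

"bird a bird": 3 occurrences
"take quiet bird": 1 occurrence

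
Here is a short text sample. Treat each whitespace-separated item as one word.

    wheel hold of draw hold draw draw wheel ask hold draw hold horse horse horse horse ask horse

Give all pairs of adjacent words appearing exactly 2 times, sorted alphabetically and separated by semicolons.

draw hold; hold draw

Bigram counts meeting the condition (exactly 2 times):
  draw hold: 2
  hold draw: 2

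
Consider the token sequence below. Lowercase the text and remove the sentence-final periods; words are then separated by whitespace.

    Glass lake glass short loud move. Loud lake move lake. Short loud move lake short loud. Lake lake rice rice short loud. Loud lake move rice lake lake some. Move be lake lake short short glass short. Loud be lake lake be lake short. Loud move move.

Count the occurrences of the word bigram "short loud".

Scanning the 46 overlapping bigram windows for "short loud":
  position 4–5: short loud
  position 11–12: short loud
  position 15–16: short loud
  position 21–22: short loud
  position 37–38: short loud
  position 44–45: short loud

6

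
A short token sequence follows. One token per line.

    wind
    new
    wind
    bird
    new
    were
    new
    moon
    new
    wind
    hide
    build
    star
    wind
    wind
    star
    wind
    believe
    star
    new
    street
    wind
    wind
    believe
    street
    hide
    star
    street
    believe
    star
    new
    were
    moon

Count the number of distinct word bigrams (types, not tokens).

25

33 tokens → 32 bigram windows in total.
Repeated bigrams (each contributes count−1 duplicates):
  believe star: 2
  new were: 2
  new wind: 2
  star new: 2
  star wind: 2
  wind believe: 2
  wind wind: 2
7 duplicate windows → 32 − 7 = 25 distinct.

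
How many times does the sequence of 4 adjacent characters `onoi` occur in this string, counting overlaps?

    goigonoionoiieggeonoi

Sliding a length-4 window over the 21 characters (18 positions):
  position 5–8: onoi
  position 9–12: onoi
  position 18–21: onoi

3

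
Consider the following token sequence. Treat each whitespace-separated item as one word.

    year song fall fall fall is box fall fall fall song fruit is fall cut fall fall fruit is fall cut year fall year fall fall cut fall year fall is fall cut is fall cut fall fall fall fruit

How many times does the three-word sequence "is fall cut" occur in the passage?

4

Scanning the 38 overlapping trigram windows for "is fall cut":
  position 13–15: is fall cut
  position 19–21: is fall cut
  position 31–33: is fall cut
  position 34–36: is fall cut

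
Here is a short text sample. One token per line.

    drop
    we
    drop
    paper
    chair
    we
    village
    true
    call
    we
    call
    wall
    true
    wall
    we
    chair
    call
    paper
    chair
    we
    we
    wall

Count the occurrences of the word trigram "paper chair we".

2

Scanning the 20 overlapping trigram windows for "paper chair we":
  position 4–6: paper chair we
  position 18–20: paper chair we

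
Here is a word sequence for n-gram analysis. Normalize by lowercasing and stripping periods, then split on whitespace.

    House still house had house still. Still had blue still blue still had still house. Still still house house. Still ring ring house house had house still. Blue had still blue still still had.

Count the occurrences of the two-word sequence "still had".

Scanning the 33 overlapping bigram windows for "still had":
  position 7–8: still had
  position 12–13: still had
  position 33–34: still had

3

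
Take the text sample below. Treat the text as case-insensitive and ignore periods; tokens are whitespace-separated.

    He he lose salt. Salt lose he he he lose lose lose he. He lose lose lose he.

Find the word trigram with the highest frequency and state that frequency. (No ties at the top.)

"he he lose", 3 times

Trigram frequencies (highest first):
  he he lose: 3
  lose he he: 2
  he lose lose: 2
  lose lose lose: 2
  lose lose he: 2
  he lose salt: 1
  … (4 more, each ≤ 1)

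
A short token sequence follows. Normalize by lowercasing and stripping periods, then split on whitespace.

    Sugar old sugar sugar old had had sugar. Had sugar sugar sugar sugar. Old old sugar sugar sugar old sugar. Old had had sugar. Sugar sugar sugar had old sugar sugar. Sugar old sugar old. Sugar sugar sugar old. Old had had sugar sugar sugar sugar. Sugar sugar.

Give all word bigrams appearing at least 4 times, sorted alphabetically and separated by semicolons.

Bigram counts meeting the condition (at least 4 times):
  had sugar: 4
  old sugar: 6
  sugar old: 8
  sugar sugar: 18

had sugar; old sugar; sugar old; sugar sugar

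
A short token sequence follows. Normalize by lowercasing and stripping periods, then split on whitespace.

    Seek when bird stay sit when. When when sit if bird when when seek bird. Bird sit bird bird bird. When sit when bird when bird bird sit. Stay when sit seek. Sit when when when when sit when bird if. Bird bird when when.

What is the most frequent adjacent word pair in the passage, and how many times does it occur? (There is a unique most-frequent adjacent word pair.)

Bigram frequencies (highest first):
  when when: 7
  bird bird: 5
  when bird: 4
  sit when: 4
  when sit: 4
  bird when: 4
  … (14 more, each ≤ 2)

"when when", 7 times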